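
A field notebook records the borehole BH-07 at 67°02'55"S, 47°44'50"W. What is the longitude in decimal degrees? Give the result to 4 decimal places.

47° + 44′/60 + 50″/3600 = 47 + 0.73333 + 0.01389 = 47.7472°

47.7472°W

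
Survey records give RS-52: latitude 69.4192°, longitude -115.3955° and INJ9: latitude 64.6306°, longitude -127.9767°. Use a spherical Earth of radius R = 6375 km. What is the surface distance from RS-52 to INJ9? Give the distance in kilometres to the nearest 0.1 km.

760.5 km

Δφ = -4.7886°,  Δλ = -12.5812°
a = sin²(Δφ/2) + cos φ₁ cos φ₂ sin²(Δλ/2) = 0.003553
c = 2·arcsin(√a) = 0.119293 rad = 6.8350°
d = R·c = 6375 × 0.119293 = 760.5 km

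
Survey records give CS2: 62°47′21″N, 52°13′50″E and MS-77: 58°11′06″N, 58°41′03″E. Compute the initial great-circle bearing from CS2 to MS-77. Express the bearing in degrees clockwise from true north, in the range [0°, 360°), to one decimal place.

142.5°

CS2: φ = +62.78917°, λ = +52.23056°
MS-77: φ = +58.18500°, λ = +58.68417°
Δλ = 6.4536°
y = sin Δλ · cos φ₂ = 0.059254
x = cos φ₁ sin φ₂ − sin φ₁ cos φ₂ cos Δλ = -0.077300
θ = atan2(y, x) = 142.5283° → 142.5283° (mod 360°)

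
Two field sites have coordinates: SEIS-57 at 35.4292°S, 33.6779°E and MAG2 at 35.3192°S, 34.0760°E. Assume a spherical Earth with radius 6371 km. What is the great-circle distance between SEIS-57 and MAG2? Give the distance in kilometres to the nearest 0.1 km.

Δφ = 0.1100°,  Δλ = 0.3981°
a = sin²(Δφ/2) + cos φ₁ cos φ₂ sin²(Δλ/2) = 0.000009
c = 2·arcsin(√a) = 0.005982 rad = 0.3427°
d = R·c = 6371 × 0.005982 = 38.1 km

38.1 km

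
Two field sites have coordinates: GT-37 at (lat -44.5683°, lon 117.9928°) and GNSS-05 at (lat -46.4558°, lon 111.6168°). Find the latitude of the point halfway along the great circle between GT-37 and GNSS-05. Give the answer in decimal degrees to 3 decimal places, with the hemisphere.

Bx = cos φ₂ cos Δλ = 0.684653,  By = cos φ₂ sin Δλ = -0.076506
φₘ = atan2(sin φ₁ + sin φ₂, √((cos φ₁ + Bx)² + By²)) = -45.55640°
λₘ = λ₁ + atan2(By, cos φ₁ + Bx) = 114.85832°

45.556°S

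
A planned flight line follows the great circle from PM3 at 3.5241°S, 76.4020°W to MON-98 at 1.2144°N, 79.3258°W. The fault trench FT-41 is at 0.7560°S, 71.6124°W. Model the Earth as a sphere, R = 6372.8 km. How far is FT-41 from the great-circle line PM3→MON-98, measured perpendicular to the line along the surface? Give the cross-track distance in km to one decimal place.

614.6 km

δ₁₃ = central angle PM3→FT-41 = 0.096493 rad  (haversine)
θ₁₃ = bearing PM3→FT-41 = 60.064°,  θ₁₂ = bearing PM3→MON-98 = 328.287°
dₓₜ = R·arcsin(sin δ₁₃ · sin(θ₁₃ − θ₁₂)) = 6372.8·arcsin(0.09634·sin(-268.223°)) = 614.637 km
|dₓₜ| = 614.637 km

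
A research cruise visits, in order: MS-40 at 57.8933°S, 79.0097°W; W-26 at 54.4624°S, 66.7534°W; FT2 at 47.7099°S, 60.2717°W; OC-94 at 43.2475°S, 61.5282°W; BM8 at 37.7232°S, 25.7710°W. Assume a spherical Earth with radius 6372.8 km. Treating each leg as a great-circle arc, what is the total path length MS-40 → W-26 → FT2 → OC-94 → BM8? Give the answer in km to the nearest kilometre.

5292 km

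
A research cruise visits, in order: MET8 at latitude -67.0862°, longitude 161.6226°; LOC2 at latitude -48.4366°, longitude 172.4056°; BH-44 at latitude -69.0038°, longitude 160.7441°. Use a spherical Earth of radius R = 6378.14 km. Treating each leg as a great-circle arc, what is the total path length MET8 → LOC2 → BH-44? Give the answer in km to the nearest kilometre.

MET8→LOC2: c = 0.339471 rad, d = 2165.19 km
LOC2→BH-44: c = 0.372682 rad, d = 2377.02 km
Total = 2165.19 + 2377.02 = 4542.21 km

4542 km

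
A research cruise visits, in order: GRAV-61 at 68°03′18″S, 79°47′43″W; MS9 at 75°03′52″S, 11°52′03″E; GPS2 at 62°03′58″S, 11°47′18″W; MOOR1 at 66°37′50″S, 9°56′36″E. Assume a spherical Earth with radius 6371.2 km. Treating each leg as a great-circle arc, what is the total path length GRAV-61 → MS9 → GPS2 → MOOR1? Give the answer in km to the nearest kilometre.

GRAV-61: φ = -68.05500°, λ = -79.79528°
MS9: φ = -75.06444°, λ = +11.86750°
GPS2: φ = -62.06611°, λ = -11.78833°
MOOR1: φ = -66.63056°, λ = +9.94333°
GRAV-61→MS9: c = 0.465912 rad, d = 2968.42 km
MS9→GPS2: c = 0.268268 rad, d = 1709.19 km
GPS2→MOOR1: c = 0.181233 rad, d = 1154.67 km
Total = 2968.42 + 1709.19 + 1154.67 = 5832.28 km

5832 km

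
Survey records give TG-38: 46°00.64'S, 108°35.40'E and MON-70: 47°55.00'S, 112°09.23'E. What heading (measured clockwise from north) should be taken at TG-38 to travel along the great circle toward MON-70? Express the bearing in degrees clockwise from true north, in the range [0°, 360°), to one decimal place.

TG-38: φ = -46.01067°, λ = +108.59000°
MON-70: φ = -47.91667°, λ = +112.15383°
Δλ = 3.5638°
y = sin Δλ · cos φ₂ = 0.041661
x = cos φ₁ sin φ₂ − sin φ₁ cos φ₂ cos Δλ = -0.034192
θ = atan2(y, x) = 129.3769° → 129.3769° (mod 360°)

129.4°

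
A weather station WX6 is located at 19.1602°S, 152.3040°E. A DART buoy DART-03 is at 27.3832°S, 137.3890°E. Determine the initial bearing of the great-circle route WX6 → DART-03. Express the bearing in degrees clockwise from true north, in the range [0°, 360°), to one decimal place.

236.2°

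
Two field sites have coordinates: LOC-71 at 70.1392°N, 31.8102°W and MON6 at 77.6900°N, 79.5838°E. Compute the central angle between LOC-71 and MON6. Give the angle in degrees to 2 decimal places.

Δφ = 7.5508°,  Δλ = 111.3940°
a = sin²(Δφ/2) + cos φ₁ cos φ₂ sin²(Δλ/2) = 0.053763
c = 2·arcsin(√a) = 0.467994 rad = 26.8141°

26.81°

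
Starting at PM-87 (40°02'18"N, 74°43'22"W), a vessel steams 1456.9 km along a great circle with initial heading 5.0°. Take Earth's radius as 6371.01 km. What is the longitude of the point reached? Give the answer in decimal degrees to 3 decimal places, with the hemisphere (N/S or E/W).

72.838°W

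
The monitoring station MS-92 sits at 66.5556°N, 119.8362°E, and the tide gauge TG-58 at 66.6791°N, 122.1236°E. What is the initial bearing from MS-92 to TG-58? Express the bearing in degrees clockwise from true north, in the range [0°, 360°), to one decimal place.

81.2°

Δλ = 2.2874°
y = sin Δλ · cos φ₂ = 0.015800
x = cos φ₁ sin φ₂ − sin φ₁ cos φ₂ cos Δλ = 0.002445
θ = atan2(y, x) = 81.2041° → 81.2041° (mod 360°)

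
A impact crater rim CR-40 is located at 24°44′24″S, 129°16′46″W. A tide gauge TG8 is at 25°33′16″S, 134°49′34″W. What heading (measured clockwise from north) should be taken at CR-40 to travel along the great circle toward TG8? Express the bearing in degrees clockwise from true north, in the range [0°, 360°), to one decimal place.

259.6°

CR-40: φ = -24.74000°, λ = -129.27944°
TG8: φ = -25.55444°, λ = -134.82611°
Δλ = -5.5467°
y = sin Δλ · cos φ₂ = -0.087201
x = cos φ₁ sin φ₂ − sin φ₁ cos φ₂ cos Δλ = -0.015982
θ = atan2(y, x) = -100.3858° → 259.6142° (mod 360°)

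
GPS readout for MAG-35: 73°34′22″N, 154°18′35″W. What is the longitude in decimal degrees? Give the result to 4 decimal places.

154° + 18′/60 + 35″/3600 = 154 + 0.30000 + 0.00972 = 154.3097°

154.3097°W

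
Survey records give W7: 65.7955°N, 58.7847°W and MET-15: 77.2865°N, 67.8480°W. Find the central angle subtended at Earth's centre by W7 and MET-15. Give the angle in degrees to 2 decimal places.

11.81°

Δφ = 11.4910°,  Δλ = -9.0633°
a = sin²(Δφ/2) + cos φ₁ cos φ₂ sin²(Δλ/2) = 0.010585
c = 2·arcsin(√a) = 0.206134 rad = 11.8106°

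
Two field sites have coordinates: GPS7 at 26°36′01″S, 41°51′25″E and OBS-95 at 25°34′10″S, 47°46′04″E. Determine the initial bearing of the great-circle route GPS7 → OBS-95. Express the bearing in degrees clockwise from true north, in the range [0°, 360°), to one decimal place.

80.3°

GPS7: φ = -26.60028°, λ = +41.85694°
OBS-95: φ = -25.56944°, λ = +47.76778°
Δλ = 5.9108°
y = sin Δλ · cos φ₂ = 0.092895
x = cos φ₁ sin φ₂ − sin φ₁ cos φ₂ cos Δλ = 0.015843
θ = atan2(y, x) = 80.3215° → 80.3215° (mod 360°)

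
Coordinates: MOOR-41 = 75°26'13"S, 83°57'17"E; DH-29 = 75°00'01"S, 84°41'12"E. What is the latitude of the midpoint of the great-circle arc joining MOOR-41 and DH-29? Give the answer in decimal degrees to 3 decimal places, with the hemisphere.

MOOR-41: φ = -75.43694°, λ = +83.95472°
DH-29: φ = -75.00028°, λ = +84.68667°
Bx = cos φ₂ cos Δλ = 0.258793,  By = cos φ₂ sin Δλ = 0.003306
φₘ = atan2(sin φ₁ + sin φ₂, √((cos φ₁ + Bx)² + By²)) = -75.21890°
λₘ = λ₁ + atan2(By, cos φ₁ + Bx) = 84.32598°

75.219°S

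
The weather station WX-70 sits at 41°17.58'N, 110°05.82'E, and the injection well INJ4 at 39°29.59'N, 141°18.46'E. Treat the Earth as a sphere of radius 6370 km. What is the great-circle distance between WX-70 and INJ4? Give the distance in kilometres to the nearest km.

2636 km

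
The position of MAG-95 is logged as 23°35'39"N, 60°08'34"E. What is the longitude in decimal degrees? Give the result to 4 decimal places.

60.1428°E

60° + 8′/60 + 34″/3600 = 60 + 0.13333 + 0.00944 = 60.1428°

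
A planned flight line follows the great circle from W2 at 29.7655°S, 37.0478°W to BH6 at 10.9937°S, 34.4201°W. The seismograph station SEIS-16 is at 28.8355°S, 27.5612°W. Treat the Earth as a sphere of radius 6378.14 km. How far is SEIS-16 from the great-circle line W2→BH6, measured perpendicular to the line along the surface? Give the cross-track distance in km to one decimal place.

905.9 km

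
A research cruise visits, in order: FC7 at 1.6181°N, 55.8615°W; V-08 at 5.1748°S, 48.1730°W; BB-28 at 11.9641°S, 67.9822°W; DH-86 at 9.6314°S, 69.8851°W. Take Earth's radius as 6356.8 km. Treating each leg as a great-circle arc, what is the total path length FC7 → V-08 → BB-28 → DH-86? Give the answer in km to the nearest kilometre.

3768 km

FC7→V-08: c = 0.178954 rad, d = 1137.57 km
V-08→BB-28: c = 0.361591 rad, d = 2298.56 km
BB-28→DH-86: c = 0.052170 rad, d = 331.63 km
Total = 1137.57 + 2298.56 + 331.63 = 3767.77 km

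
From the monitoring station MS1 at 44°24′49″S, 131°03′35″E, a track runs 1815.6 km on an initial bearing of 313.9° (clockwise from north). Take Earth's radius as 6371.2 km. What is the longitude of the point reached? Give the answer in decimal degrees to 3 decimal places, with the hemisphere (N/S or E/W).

117.215°E

MS1: φ = -44.41361°, λ = +131.05972°
δ = d/R = 1815.6/6371.2 = 0.284970 rad
φ₂ = arcsin(sin φ₁ cos δ + cos φ₁ sin δ cos θ)
   = arcsin(-0.69983·0.95967 + 0.71431·0.28113·0.69340) = -32.16542°
λ₂ = λ₁ + atan2(sin θ sin δ cos φ₁, cos δ − sin φ₁ sin φ₂) = 117.21473°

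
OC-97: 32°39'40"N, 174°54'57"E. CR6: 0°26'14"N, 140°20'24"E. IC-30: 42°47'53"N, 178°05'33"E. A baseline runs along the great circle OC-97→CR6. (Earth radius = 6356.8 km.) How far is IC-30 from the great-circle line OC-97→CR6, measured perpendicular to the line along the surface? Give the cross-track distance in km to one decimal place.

732.5 km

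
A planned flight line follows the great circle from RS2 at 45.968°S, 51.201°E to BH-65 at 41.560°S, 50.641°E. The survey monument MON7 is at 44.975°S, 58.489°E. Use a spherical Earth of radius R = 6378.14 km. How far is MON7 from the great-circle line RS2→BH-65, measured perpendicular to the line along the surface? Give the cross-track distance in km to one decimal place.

δ₁₃ = central angle RS2→MON7 = 0.090834 rad  (haversine)
θ₁₃ = bearing RS2→MON7 = 81.619°,  θ₁₂ = bearing RS2→BH-65 = 354.563°
dₓₜ = R·arcsin(sin δ₁₃ · sin(θ₁₃ − θ₁₂)) = 6378.14·arcsin(0.09071·sin(-272.944°)) = 578.586 km
|dₓₜ| = 578.586 km

578.6 km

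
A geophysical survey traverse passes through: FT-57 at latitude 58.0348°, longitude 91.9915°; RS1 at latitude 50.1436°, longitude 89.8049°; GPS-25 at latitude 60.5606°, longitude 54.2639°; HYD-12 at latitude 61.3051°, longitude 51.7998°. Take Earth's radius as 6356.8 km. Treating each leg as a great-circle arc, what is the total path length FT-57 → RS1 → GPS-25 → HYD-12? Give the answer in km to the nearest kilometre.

3524 km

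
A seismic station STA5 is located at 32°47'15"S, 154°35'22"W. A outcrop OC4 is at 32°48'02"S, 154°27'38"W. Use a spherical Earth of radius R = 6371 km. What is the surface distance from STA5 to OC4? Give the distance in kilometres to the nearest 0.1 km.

12.1 km

STA5: φ = -32.78750°, λ = -154.58944°
OC4: φ = -32.80056°, λ = -154.46056°
Δφ = -0.0131°,  Δλ = 0.1289°
a = sin²(Δφ/2) + cos φ₁ cos φ₂ sin²(Δλ/2) = 0.000001
c = 2·arcsin(√a) = 0.001905 rad = 0.1091°
d = R·c = 6371 × 0.001905 = 12.1 km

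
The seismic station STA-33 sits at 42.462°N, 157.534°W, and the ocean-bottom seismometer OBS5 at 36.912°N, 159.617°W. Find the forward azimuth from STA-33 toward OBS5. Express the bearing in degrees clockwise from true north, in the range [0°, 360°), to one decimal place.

Δλ = -2.0830°
y = sin Δλ · cos φ₂ = -0.029062
x = cos φ₁ sin φ₂ − sin φ₁ cos φ₂ cos Δλ = -0.096358
θ = atan2(y, x) = -163.2166° → 196.7834° (mod 360°)

196.8°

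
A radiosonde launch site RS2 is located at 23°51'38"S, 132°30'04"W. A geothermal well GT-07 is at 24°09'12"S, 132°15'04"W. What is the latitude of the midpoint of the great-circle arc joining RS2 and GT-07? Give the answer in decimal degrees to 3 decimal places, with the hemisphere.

RS2: φ = -23.86056°, λ = -132.50111°
GT-07: φ = -24.15333°, λ = -132.25111°
Bx = cos φ₂ cos Δλ = 0.912445,  By = cos φ₂ sin Δλ = 0.003981
φₘ = atan2(sin φ₁ + sin φ₂, √((cos φ₁ + Bx)² + By²)) = -24.00700°
λₘ = λ₁ + atan2(By, cos φ₁ + Bx) = -132.37625°

24.007°S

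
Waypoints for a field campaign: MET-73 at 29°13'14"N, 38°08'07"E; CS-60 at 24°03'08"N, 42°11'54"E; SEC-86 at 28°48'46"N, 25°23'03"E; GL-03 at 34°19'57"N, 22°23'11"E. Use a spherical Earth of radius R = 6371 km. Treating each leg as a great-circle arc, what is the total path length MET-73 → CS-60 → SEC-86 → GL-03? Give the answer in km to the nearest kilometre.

MET-73: φ = +29.22056°, λ = +38.13528°
CS-60: φ = +24.05222°, λ = +42.19833°
SEC-86: φ = +28.81278°, λ = +25.38417°
GL-03: φ = +34.33250°, λ = +22.38639°
MET-73→CS-60: c = 0.110226 rad, d = 702.25 km
CS-60→SEC-86: c = 0.275301 rad, d = 1753.94 km
SEC-86→GL-03: c = 0.106134 rad, d = 676.18 km
Total = 702.25 + 1753.94 + 676.18 = 3132.37 km

3132 km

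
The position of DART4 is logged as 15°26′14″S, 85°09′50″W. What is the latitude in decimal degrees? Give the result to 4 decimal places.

15.4372°S

15° + 26′/60 + 14″/3600 = 15 + 0.43333 + 0.00389 = 15.4372°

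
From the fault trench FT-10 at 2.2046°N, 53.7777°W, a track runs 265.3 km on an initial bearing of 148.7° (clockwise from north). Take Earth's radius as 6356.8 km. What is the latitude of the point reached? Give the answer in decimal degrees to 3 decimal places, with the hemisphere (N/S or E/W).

0.161°N

δ = d/R = 265.3/6356.8 = 0.041735 rad
φ₂ = arcsin(sin φ₁ cos δ + cos φ₁ sin δ cos θ)
   = arcsin(0.03847·0.99913 + 0.99926·0.04172·-0.85446) = 0.16103°
λ₂ = λ₁ + atan2(sin θ sin δ cos φ₁, cos δ − sin φ₁ sin φ₂) = -52.53567°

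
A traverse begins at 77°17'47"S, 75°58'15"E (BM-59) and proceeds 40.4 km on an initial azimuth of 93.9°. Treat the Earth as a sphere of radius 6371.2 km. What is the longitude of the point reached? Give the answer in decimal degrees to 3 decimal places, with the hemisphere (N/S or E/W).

77.622°E

BM-59: φ = -77.29639°, λ = +75.97083°
δ = d/R = 40.4/6371.2 = 0.006341 rad
φ₂ = arcsin(sin φ₁ cos δ + cos φ₁ sin δ cos θ)
   = arcsin(-0.97552·0.99998 + 0.21991·0.00634·-0.06802) = -77.31600°
λ₂ = λ₁ + atan2(sin θ sin δ cos φ₁, cos δ − sin φ₁ sin φ₂) = 77.62185°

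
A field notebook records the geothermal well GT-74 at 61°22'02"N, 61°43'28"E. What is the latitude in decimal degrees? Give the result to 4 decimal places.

61° + 22′/60 + 2″/3600 = 61 + 0.36667 + 0.00056 = 61.3672°

61.3672°N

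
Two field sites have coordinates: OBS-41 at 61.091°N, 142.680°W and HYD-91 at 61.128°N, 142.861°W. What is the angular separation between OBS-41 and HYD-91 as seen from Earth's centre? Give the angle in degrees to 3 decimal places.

Δφ = 0.0370°,  Δλ = -0.1810°
a = sin²(Δφ/2) + cos φ₁ cos φ₂ sin²(Δλ/2) = 0.000001
c = 2·arcsin(√a) = 0.001657 rad = 0.0950°

0.095°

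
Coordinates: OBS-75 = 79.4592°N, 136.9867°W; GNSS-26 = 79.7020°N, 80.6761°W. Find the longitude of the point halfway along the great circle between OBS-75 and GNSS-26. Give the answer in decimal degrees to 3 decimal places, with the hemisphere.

109.185°W

Bx = cos φ₂ cos Δλ = 0.099161,  By = cos φ₂ sin Δλ = 0.148745
φₘ = atan2(sin φ₁ + sin φ₂, √((cos φ₁ + Bx)² + By²)) = 80.79084°
λₘ = λ₁ + atan2(By, cos φ₁ + Bx) = -109.18473°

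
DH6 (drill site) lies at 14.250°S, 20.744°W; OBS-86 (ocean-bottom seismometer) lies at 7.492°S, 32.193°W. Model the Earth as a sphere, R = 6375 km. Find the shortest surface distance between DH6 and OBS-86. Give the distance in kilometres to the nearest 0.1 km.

Δφ = 6.7580°,  Δλ = -11.4490°
a = sin²(Δφ/2) + cos φ₁ cos φ₂ sin²(Δλ/2) = 0.013035
c = 2·arcsin(√a) = 0.228838 rad = 13.1114°
d = R·c = 6375 × 0.228838 = 1458.8 km

1458.8 km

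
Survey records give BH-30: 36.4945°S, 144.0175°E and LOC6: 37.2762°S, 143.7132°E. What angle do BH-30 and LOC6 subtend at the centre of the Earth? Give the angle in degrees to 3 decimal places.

0.819°

Δφ = -0.7817°,  Δλ = -0.3043°
a = sin²(Δφ/2) + cos φ₁ cos φ₂ sin²(Δλ/2) = 0.000051
c = 2·arcsin(√a) = 0.014289 rad = 0.8187°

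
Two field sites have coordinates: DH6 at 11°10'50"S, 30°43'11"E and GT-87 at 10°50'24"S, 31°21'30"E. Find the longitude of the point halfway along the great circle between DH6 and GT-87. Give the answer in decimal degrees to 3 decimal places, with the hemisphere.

DH6: φ = -11.18056°, λ = +30.71972°
GT-87: φ = -10.84000°, λ = +31.35833°
Bx = cos φ₂ cos Δλ = 0.982095,  By = cos φ₂ sin Δλ = 0.010947
φₘ = atan2(sin φ₁ + sin φ₂, √((cos φ₁ + Bx)² + By²)) = -11.01044°
λₘ = λ₁ + atan2(By, cos φ₁ + Bx) = 31.03921°

31.039°E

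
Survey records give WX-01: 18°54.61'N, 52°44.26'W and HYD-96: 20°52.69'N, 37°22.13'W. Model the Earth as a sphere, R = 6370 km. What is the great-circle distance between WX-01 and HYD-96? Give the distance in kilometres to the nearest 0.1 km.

1620.9 km

WX-01: φ = +18.91017°, λ = -52.73767°
HYD-96: φ = +20.87817°, λ = -37.36883°
Δφ = 1.9680°,  Δλ = 15.3688°
a = sin²(Δφ/2) + cos φ₁ cos φ₂ sin²(Δλ/2) = 0.016099
c = 2·arcsin(√a) = 0.254453 rad = 14.5791°
d = R·c = 6370 × 0.254453 = 1620.9 km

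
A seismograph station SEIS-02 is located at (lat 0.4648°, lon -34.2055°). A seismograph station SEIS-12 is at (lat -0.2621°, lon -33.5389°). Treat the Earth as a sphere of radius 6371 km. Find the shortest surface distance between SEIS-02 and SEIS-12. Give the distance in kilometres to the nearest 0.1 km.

Δφ = -0.7269°,  Δλ = 0.6666°
a = sin²(Δφ/2) + cos φ₁ cos φ₂ sin²(Δλ/2) = 0.000074
c = 2·arcsin(√a) = 0.017214 rad = 0.9863°
d = R·c = 6371 × 0.017214 = 109.7 km

109.7 km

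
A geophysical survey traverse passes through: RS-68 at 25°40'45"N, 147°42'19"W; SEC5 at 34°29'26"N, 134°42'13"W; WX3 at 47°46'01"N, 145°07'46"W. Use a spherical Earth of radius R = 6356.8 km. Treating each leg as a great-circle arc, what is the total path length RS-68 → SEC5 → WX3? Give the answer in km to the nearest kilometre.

RS-68: φ = +25.67917°, λ = -147.70528°
SEC5: φ = +34.49056°, λ = -134.70361°
WX3: φ = +47.76694°, λ = -145.12944°
RS-68→SEC5: c = 0.249018 rad, d = 1582.96 km
SEC5→WX3: c = 0.268661 rad, d = 1707.83 km
Total = 1582.96 + 1707.83 = 3290.79 km

3291 km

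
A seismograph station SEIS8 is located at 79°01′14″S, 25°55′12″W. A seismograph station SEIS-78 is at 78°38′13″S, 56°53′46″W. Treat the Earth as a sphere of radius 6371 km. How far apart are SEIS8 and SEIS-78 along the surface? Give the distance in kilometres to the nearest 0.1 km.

SEIS8: φ = -79.02056°, λ = -25.92000°
SEIS-78: φ = -78.63694°, λ = -56.89611°
Δφ = 0.3836°,  Δλ = -30.9761°
a = sin²(Δφ/2) + cos φ₁ cos φ₂ sin²(Δλ/2) = 0.002687
c = 2·arcsin(√a) = 0.103720 rad = 5.9427°
d = R·c = 6371 × 0.103720 = 660.8 km

660.8 km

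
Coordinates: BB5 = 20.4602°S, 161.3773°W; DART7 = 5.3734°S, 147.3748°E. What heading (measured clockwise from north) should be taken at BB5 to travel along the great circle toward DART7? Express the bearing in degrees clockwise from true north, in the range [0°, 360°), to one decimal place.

279.5°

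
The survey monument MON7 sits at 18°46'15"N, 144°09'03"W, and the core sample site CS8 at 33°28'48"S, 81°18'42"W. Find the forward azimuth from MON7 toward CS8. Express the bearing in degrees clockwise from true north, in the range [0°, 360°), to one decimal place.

131.0°

MON7: φ = +18.77083°, λ = -144.15083°
CS8: φ = -33.48000°, λ = -81.31167°
Δλ = 62.8392°
y = sin Δλ · cos φ₂ = 0.742103
x = cos φ₁ sin φ₂ − sin φ₁ cos φ₂ cos Δλ = -0.644824
θ = atan2(y, x) = 130.9878° → 130.9878° (mod 360°)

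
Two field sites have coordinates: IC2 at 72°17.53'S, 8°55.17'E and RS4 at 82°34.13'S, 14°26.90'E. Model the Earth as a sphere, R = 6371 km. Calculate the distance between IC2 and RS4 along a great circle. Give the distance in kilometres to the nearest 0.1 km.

IC2: φ = -72.29217°, λ = +8.91950°
RS4: φ = -82.56883°, λ = +14.44833°
Δφ = -10.2767°,  Δλ = 5.5288°
a = sin²(Δφ/2) + cos φ₁ cos φ₂ sin²(Δλ/2) = 0.008113
c = 2·arcsin(√a) = 0.180385 rad = 10.3353°
d = R·c = 6371 × 0.180385 = 1149.2 km

1149.2 km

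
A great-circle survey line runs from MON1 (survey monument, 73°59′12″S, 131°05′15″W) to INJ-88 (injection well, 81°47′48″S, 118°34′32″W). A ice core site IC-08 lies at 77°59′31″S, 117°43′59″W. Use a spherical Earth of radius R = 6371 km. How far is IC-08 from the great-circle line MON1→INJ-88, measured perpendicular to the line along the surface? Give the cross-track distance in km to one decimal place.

MON1: φ = -73.98667°, λ = -131.08750°
INJ-88: φ = -81.79667°, λ = -118.57556°
IC-08: φ = -77.99194°, λ = -117.73306°
δ₁₃ = central angle MON1→IC-08 = 0.089409 rad  (haversine)
θ₁₃ = bearing MON1→IC-08 = 147.440°,  θ₁₂ = bearing MON1→INJ-88 = 167.475°
dₓₜ = R·arcsin(sin δ₁₃ · sin(θ₁₃ − θ₁₂)) = 6371·arcsin(0.08929·sin(-20.035°)) = -194.918 km
|dₓₜ| = 194.918 km

194.9 km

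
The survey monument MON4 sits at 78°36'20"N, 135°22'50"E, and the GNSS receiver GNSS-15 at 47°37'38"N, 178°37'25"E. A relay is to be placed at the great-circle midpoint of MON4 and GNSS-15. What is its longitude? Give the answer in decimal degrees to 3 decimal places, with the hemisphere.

169.227°E

MON4: φ = +78.60556°, λ = +135.38056°
GNSS-15: φ = +47.62722°, λ = +178.62361°
Bx = cos φ₂ cos Δλ = 0.490943,  By = cos φ₂ sin Δλ = 0.461721
φₘ = atan2(sin φ₁ + sin φ₂, √((cos φ₁ + Bx)² + By²)) = 64.25510°
λₘ = λ₁ + atan2(By, cos φ₁ + Bx) = 169.22689°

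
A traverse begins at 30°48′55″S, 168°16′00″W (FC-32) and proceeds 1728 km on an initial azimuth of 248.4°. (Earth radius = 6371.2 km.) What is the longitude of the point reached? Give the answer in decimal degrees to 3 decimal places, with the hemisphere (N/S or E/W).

173.956°E

FC-32: φ = -30.81528°, λ = -168.26667°
δ = d/R = 1728/6371.2 = 0.271220 rad
φ₂ = arcsin(sin φ₁ cos δ + cos φ₁ sin δ cos θ)
   = arcsin(-0.51227·0.96344 + 0.85882·0.26791·-0.36812) = -35.32724°
λ₂ = λ₁ + atan2(sin θ sin δ cos φ₁, cos δ − sin φ₁ sin φ₂) = 173.95629°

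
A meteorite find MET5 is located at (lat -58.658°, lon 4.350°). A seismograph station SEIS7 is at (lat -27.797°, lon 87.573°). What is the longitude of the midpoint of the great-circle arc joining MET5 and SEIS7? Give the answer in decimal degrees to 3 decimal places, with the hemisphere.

Bx = cos φ₂ cos Δλ = 0.104388,  By = cos φ₂ sin Δλ = 0.878425
φₘ = atan2(sin φ₁ + sin φ₂, √((cos φ₁ + Bx)² + By²)) = -50.77650°
λₘ = λ₁ + atan2(By, cos φ₁ + Bx) = 58.93832°

58.938°E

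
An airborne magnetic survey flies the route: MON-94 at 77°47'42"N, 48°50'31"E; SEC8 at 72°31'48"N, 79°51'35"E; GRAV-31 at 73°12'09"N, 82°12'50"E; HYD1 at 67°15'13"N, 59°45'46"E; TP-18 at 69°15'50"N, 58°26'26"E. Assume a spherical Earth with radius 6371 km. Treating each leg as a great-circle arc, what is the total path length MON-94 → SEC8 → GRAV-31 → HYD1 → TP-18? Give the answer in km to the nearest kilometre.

MON-94: φ = +77.79500°, λ = +48.84194°
SEC8: φ = +72.53000°, λ = +79.85972°
GRAV-31: φ = +73.20250°, λ = +82.21389°
HYD1: φ = +67.25361°, λ = +59.76278°
TP-18: φ = +69.26389°, λ = +58.44056°
MON-94→SEC8: c = 0.163241 rad, d = 1040.01 km
SEC8→GRAV-31: c = 0.016859 rad, d = 107.41 km
GRAV-31→HYD1: c = 0.166652 rad, d = 1061.74 km
HYD1→TP-18: c = 0.036110 rad, d = 230.06 km
Total = 1040.01 + 107.41 + 1061.74 + 230.06 = 2439.22 km

2439 km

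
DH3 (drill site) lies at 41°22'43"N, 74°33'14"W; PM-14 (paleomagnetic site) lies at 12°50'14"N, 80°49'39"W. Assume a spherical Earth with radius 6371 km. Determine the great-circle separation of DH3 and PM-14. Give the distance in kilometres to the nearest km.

3232 km

DH3: φ = +41.37861°, λ = -74.55389°
PM-14: φ = +12.83722°, λ = -80.82750°
Δφ = -28.5414°,  Δλ = -6.2736°
a = sin²(Δφ/2) + cos φ₁ cos φ₂ sin²(Δλ/2) = 0.062955
c = 2·arcsin(√a) = 0.507235 rad = 29.0624°
d = R·c = 6371 × 0.507235 = 3231.6 km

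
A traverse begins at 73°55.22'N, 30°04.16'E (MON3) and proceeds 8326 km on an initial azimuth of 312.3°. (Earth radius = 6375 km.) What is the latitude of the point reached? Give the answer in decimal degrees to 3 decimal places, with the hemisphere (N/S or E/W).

25.553°N

MON3: φ = +73.92033°, λ = +30.06933°
δ = d/R = 8326/6375 = 1.306039 rad
φ₂ = arcsin(sin φ₁ cos δ + cos φ₁ sin δ cos θ)
   = arcsin(0.96088·0.26167 + 0.27697·0.96516·0.67301) = 25.55321°
λ₂ = λ₁ + atan2(sin θ sin δ cos φ₁, cos δ − sin φ₁ sin φ₂) = -97.62762°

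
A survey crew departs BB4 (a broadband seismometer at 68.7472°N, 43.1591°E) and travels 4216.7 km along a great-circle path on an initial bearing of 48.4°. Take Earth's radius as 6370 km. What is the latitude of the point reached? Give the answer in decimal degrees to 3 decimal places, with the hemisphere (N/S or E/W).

62.015°N

δ = d/R = 4216.7/6370 = 0.661962 rad
φ₂ = arcsin(sin φ₁ cos δ + cos φ₁ sin δ cos θ)
   = arcsin(0.93199·0.78879 + 0.36248·0.61467·0.66393) = 62.01484°
λ₂ = λ₁ + atan2(sin θ sin δ cos φ₁, cos δ − sin φ₁ sin φ₂) = 144.76677°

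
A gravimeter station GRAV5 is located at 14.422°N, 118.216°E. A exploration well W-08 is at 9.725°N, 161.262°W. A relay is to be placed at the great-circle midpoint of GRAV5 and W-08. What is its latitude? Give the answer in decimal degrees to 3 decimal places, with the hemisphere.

15.658°N

Bx = cos φ₂ cos Δλ = 0.162303,  By = cos φ₂ sin Δλ = 0.972175
φₘ = atan2(sin φ₁ + sin φ₂, √((cos φ₁ + Bx)² + By²)) = 15.65766°
λₘ = λ₁ + atan2(By, cos φ₁ + Bx) = 158.90266°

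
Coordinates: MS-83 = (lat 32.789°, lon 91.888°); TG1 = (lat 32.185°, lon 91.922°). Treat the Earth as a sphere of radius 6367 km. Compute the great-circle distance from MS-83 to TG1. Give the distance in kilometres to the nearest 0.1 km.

Δφ = -0.6040°,  Δλ = 0.0340°
a = sin²(Δφ/2) + cos φ₁ cos φ₂ sin²(Δλ/2) = 0.000028
c = 2·arcsin(√a) = 0.010554 rad = 0.6047°
d = R·c = 6367 × 0.010554 = 67.2 km

67.2 km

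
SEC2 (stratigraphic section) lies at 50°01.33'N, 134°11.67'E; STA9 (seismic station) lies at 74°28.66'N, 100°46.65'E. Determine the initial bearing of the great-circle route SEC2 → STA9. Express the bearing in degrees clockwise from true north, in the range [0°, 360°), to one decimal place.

341.8°

SEC2: φ = +50.02217°, λ = +134.19450°
STA9: φ = +74.47767°, λ = +100.77750°
Δλ = -33.4170°
y = sin Δλ · cos φ₂ = -0.147383
x = cos φ₁ sin φ₂ − sin φ₁ cos φ₂ cos Δλ = 0.447888
θ = atan2(y, x) = -18.2144° → 341.7856° (mod 360°)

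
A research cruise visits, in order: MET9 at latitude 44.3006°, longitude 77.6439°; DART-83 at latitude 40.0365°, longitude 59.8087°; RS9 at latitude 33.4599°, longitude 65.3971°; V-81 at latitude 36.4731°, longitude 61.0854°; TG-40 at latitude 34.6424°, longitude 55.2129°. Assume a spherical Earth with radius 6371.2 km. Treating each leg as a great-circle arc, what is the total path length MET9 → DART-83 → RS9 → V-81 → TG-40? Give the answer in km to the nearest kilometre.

3510 km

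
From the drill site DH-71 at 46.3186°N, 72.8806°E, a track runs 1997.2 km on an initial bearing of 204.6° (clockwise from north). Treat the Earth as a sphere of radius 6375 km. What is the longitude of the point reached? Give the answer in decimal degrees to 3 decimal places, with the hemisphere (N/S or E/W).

64.393°E

δ = d/R = 1997.2/6375 = 0.313286 rad
φ₂ = arcsin(sin φ₁ cos δ + cos φ₁ sin δ cos θ)
   = arcsin(0.72319·0.95133 + 0.69065·0.30819·-0.90924) = 29.63423°
λ₂ = λ₁ + atan2(sin θ sin δ cos φ₁, cos δ − sin φ₁ sin φ₂) = 64.39284°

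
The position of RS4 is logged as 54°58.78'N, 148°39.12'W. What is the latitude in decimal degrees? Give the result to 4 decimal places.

54.9797°N

54° + 58.78′/60 = 54 + 0.97967 = 54.9797°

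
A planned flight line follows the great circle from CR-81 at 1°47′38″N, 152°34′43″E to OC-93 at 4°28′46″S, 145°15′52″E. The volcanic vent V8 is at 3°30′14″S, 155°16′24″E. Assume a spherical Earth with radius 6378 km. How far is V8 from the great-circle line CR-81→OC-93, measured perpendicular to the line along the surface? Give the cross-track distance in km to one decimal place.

642.7 km

CR-81: φ = +1.79389°, λ = +152.57861°
OC-93: φ = -4.47944°, λ = +145.26444°
V8: φ = -3.50389°, λ = +155.27333°
δ₁₃ = central angle CR-81→V8 = 0.103728 rad  (haversine)
θ₁₃ = bearing CR-81→V8 = 153.050°,  θ₁₂ = bearing CR-81→OC-93 = 229.339°
dₓₜ = R·arcsin(sin δ₁₃ · sin(θ₁₃ − θ₁₂)) = 6378·arcsin(0.10354·sin(-76.289°)) = -642.659 km
|dₓₜ| = 642.659 km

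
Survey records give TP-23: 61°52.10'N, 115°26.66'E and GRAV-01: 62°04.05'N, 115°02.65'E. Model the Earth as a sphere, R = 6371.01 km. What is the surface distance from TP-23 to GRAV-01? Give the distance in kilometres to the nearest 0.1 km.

30.5 km

TP-23: φ = +61.86833°, λ = +115.44433°
GRAV-01: φ = +62.06750°, λ = +115.04417°
Δφ = 0.1992°,  Δλ = -0.4002°
a = sin²(Δφ/2) + cos φ₁ cos φ₂ sin²(Δλ/2) = 0.000006
c = 2·arcsin(√a) = 0.004781 rad = 0.2739°
d = R·c = 6371.01 × 0.004781 = 30.5 km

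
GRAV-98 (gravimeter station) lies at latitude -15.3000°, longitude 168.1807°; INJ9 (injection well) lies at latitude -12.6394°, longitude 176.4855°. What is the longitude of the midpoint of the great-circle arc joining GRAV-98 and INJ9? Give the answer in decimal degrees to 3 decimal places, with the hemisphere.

172.357°E

Bx = cos φ₂ cos Δλ = 0.965534,  By = cos φ₂ sin Δλ = 0.140939
φₘ = atan2(sin φ₁ + sin φ₂, √((cos φ₁ + Bx)² + By²)) = -14.00502°
λₘ = λ₁ + atan2(By, cos φ₁ + Bx) = 172.35713°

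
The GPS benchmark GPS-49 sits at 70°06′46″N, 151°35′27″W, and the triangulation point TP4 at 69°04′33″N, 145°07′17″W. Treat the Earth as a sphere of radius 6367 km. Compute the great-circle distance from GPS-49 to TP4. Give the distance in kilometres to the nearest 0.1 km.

GPS-49: φ = +70.11278°, λ = -151.59083°
TP4: φ = +69.07583°, λ = -145.12139°
Δφ = -1.0369°,  Δλ = 6.4694°
a = sin²(Δφ/2) + cos φ₁ cos φ₂ sin²(Δλ/2) = 0.000469
c = 2·arcsin(√a) = 0.043302 rad = 2.4810°
d = R·c = 6367 × 0.043302 = 275.7 km

275.7 km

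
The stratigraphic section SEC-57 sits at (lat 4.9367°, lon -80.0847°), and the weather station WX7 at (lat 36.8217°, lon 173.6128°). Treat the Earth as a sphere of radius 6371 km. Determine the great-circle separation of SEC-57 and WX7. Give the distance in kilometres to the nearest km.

Δφ = 31.8850°,  Δλ = -106.3025°
a = sin²(Δφ/2) + cos φ₁ cos φ₂ sin²(Δλ/2) = 0.586150
c = 2·arcsin(√a) = 1.743960 rad = 99.9216°
d = R·c = 6371 × 1.743960 = 11110.8 km

11111 km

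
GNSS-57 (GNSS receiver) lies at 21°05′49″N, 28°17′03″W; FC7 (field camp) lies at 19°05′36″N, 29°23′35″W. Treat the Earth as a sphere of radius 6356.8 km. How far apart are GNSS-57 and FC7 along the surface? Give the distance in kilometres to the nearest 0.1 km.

250.5 km

GNSS-57: φ = +21.09694°, λ = -28.28417°
FC7: φ = +19.09333°, λ = -29.39306°
Δφ = -2.0036°,  Δλ = -1.1089°
a = sin²(Δφ/2) + cos φ₁ cos φ₂ sin²(Δλ/2) = 0.000388
c = 2·arcsin(√a) = 0.039410 rad = 2.2580°
d = R·c = 6356.8 × 0.039410 = 250.5 km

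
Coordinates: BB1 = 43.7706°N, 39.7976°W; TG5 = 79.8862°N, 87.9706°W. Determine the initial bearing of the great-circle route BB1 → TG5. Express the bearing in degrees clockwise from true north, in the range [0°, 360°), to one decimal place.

348.3°

Δλ = -48.1730°
y = sin Δλ · cos φ₂ = -0.130853
x = cos φ₁ sin φ₂ − sin φ₁ cos φ₂ cos Δλ = 0.629883
θ = atan2(y, x) = -11.7358° → 348.2642° (mod 360°)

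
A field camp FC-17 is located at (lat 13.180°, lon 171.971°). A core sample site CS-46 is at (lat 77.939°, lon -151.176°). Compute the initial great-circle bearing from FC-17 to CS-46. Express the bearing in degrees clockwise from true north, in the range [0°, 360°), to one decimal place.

7.8°

Δλ = 36.8530°
y = sin Δλ · cos φ₂ = 0.125322
x = cos φ₁ sin φ₂ − sin φ₁ cos φ₂ cos Δλ = 0.914042
θ = atan2(y, x) = 7.8070° → 7.8070° (mod 360°)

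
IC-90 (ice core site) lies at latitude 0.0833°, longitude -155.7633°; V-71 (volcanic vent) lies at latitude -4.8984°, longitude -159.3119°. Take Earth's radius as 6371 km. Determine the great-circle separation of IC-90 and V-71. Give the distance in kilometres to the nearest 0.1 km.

679.8 km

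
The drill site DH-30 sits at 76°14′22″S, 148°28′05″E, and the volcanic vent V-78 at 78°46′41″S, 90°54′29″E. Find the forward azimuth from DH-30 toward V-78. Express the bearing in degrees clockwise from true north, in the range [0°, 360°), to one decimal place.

DH-30: φ = -76.23944°, λ = +148.46806°
V-78: φ = -78.77806°, λ = +90.90806°
Δλ = -57.5600°
y = sin Δλ · cos φ₂ = -0.164242
x = cos φ₁ sin φ₂ − sin φ₁ cos φ₂ cos Δλ = -0.131921
θ = atan2(y, x) = -128.7719° → 231.2281° (mod 360°)

231.2°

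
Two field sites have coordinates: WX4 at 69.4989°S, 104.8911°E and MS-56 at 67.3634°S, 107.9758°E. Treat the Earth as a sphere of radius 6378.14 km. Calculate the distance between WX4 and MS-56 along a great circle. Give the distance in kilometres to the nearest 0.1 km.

269.1 km

Δφ = 2.1355°,  Δλ = 3.0847°
a = sin²(Δφ/2) + cos φ₁ cos φ₂ sin²(Δλ/2) = 0.000445
c = 2·arcsin(√a) = 0.042189 rad = 2.4172°
d = R·c = 6378.14 × 0.042189 = 269.1 km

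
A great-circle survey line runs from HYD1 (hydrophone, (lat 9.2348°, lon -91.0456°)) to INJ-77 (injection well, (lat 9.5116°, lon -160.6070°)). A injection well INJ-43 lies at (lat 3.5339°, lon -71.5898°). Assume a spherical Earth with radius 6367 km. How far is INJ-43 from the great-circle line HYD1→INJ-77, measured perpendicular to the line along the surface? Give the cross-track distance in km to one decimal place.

δ₁₃ = central angle HYD1→INJ-43 = 0.351666 rad  (haversine)
θ₁₃ = bearing HYD1→INJ-43 = 105.178°,  θ₁₂ = bearing HYD1→INJ-77 = 276.655°
dₓₜ = R·arcsin(sin δ₁₃ · sin(θ₁₃ − θ₁₂)) = 6367·arcsin(0.34446·sin(-171.477°)) = -325.186 km
|dₓₜ| = 325.186 km

325.2 km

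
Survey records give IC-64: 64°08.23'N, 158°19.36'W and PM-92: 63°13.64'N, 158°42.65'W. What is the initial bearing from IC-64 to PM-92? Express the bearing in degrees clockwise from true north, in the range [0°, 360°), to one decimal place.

190.9°

IC-64: φ = +64.13717°, λ = -158.32267°
PM-92: φ = +63.22733°, λ = -158.71083°
Δλ = -0.3882°
y = sin Δλ · cos φ₂ = -0.003052
x = cos φ₁ sin φ₂ − sin φ₁ cos φ₂ cos Δλ = -0.015870
θ = atan2(y, x) = -169.1150° → 190.8850° (mod 360°)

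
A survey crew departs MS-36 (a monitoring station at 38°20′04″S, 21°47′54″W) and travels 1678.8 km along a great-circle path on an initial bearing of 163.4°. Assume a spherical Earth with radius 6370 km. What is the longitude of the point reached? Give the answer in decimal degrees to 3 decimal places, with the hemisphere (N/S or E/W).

14.756°W

MS-36: φ = -38.33444°, λ = -21.79833°
δ = d/R = 1678.8/6370 = 0.263548 rad
φ₂ = arcsin(sin φ₁ cos δ + cos φ₁ sin δ cos θ)
   = arcsin(-0.62025·0.96547 + 0.78440·0.26051·-0.95832) = -52.62326°
λ₂ = λ₁ + atan2(sin θ sin δ cos φ₁, cos δ − sin φ₁ sin φ₂) = -14.75622°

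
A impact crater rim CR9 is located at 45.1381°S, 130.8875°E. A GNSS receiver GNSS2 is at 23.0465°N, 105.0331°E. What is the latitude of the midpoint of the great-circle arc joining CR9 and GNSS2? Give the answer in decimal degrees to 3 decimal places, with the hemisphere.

Bx = cos φ₂ cos Δλ = 0.828081,  By = cos φ₂ sin Δλ = -0.401281
φₘ = atan2(sin φ₁ + sin φ₂, √((cos φ₁ + Bx)² + By²)) = -11.32063°
λₘ = λ₁ + atan2(By, cos φ₁ + Bx) = 116.22319°

11.321°S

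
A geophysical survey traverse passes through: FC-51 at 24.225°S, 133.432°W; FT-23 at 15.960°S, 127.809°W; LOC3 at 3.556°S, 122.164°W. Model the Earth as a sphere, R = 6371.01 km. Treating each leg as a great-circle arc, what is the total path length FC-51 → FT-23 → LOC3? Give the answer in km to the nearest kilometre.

2601 km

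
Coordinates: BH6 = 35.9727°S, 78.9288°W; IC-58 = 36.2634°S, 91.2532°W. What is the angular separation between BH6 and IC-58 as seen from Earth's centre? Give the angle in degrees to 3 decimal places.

9.953°

Δφ = -0.2907°,  Δλ = -12.3244°
a = sin²(Δφ/2) + cos φ₁ cos φ₂ sin²(Δλ/2) = 0.007525
c = 2·arcsin(√a) = 0.173717 rad = 9.9532°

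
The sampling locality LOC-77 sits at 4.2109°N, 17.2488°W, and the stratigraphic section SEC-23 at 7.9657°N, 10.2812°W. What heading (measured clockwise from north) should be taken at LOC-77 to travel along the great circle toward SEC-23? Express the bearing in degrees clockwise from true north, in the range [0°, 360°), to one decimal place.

Δλ = 6.9676°
y = sin Δλ · cos φ₂ = 0.120138
x = cos φ₁ sin φ₂ − sin φ₁ cos φ₂ cos Δλ = 0.066024
θ = atan2(y, x) = 61.2082° → 61.2082° (mod 360°)

61.2°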